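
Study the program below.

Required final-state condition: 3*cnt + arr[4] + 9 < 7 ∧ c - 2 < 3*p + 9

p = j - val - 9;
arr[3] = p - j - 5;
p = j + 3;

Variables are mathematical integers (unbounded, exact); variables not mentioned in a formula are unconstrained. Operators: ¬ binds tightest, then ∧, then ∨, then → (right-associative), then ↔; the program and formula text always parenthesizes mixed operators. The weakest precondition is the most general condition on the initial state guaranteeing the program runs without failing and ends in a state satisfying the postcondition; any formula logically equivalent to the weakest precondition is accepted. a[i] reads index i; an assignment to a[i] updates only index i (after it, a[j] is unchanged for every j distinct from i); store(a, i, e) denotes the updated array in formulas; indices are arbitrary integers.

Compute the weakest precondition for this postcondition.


Working backward. After the program, the postcondition 3*cnt + arr[4] + 9 < 7 ∧ c - 2 < 3*p + 9 must hold; in canonical form it is arr[4] + 3*cnt < -2 ∧ c < 3*p + 11.
Before p := j + 3: arr[4] + 3*cnt < -2 ∧ c < 3*j + 20
Before arr[3] := p - j - 5: arr[4] + 3*cnt < -2 ∧ c < 3*j + 20
Before p := j - val - 9: arr[4] + 3*cnt < -2 ∧ c < 3*j + 20
Answer: WP = arr[4] + 3*cnt < -2 ∧ c < 3*j + 20


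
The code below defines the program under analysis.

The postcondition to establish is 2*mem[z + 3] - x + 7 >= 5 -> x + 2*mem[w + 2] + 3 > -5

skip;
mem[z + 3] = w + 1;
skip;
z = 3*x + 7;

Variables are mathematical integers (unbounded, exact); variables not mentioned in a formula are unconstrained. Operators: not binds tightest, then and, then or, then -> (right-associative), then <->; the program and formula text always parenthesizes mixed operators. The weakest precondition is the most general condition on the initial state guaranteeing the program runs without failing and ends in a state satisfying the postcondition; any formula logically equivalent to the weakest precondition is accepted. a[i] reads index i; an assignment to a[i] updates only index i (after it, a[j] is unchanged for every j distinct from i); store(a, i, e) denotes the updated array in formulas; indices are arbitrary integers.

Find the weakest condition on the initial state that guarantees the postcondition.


Working backward. After the program, the postcondition 2*mem[z + 3] - x + 7 >= 5 -> x + 2*mem[w + 2] + 3 > -5 must hold; in canonical form it is 2*mem[z + 3] >= x - 2 -> 2*mem[w + 2] + x > -8.
Before z := 3*x + 7: 2*mem[3*x + 10] >= x - 2 -> 2*mem[w + 2] + x > -8
Before skip: 2*mem[3*x + 10] >= x - 2 -> 2*mem[w + 2] + x > -8
Before mem[z + 3] := w + 1: 2*store(mem, z + 3, w + 1)[3*x + 10] >= x - 2 -> 2*store(mem, z + 3, w + 1)[w + 2] + x > -8
Before skip: 2*store(mem, z + 3, w + 1)[3*x + 10] >= x - 2 -> 2*store(mem, z + 3, w + 1)[w + 2] + x > -8
Answer: WP = 2*store(mem, z + 3, w + 1)[3*x + 10] >= x - 2 -> 2*store(mem, z + 3, w + 1)[w + 2] + x > -8


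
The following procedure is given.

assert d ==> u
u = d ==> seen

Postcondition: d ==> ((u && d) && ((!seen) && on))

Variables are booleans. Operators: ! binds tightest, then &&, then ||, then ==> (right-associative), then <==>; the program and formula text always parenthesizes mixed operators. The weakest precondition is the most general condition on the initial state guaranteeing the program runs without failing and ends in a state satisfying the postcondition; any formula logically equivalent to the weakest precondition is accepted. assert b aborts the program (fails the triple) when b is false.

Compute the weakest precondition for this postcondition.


Working backward. After the program, the postcondition d ==> ((u && d) && ((!seen) && on)) must hold; in canonical form it is d ==> (u && d && (!seen) && on).
Before u := d ==> seen: d ==> ((d ==> seen) && d && (!seen) && on)
Before assert d ==> u: (d ==> u) && (d ==> ((d ==> seen) && d && (!seen) && on))
Answer: WP = (d ==> u) && (d ==> ((d ==> seen) && d && (!seen) && on))


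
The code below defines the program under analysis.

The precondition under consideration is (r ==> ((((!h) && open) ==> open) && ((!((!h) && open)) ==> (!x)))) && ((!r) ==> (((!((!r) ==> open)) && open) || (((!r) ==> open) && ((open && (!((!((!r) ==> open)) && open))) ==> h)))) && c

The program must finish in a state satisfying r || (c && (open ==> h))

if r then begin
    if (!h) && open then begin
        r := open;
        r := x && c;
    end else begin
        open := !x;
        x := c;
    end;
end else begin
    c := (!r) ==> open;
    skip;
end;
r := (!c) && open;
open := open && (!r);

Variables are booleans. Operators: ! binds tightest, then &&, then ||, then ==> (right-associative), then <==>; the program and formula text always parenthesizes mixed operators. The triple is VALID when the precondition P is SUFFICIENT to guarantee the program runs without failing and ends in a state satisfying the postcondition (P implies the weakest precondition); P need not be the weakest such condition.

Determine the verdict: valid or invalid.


Working backward. After the program, r || (c && (open ==> h)) must hold.
Before open := open && (!r): r || (c && ((open && (!r)) ==> h))
Before r := (!c) && open: ((!c) && open) || (c && ((open && (!((!c) && open))) ==> h))
Then branch requires (((!h) && open) ==> (((!c) && open) || (c && ((open && (!((!c) && open))) ==> h)))) && ((!((!h) && open)) ==> (((!c) && (!x)) || (c && (((!x) && (!((!c) && (!x)))) ==> h)))); else branch requires ((!((!r) ==> open)) && open) || (((!r) ==> open) && ((open && (!((!((!r) ==> open)) && open))) ==> h)).
Before the if: (r ==> ((((!h) && open) ==> (((!c) && open) || (c && ((open && (!((!c) && open))) ==> h)))) && ((!((!h) && open)) ==> (((!c) && (!x)) || (c && (((!x) && (!((!c) && (!x)))) ==> h)))))) && ((!r) ==> (((!((!r) ==> open)) && open) || (((!r) ==> open) && ((open && (!((!((!r) ==> open)) && open))) ==> h))))
The weakest precondition is (r ==> ((((!h) && open) ==> (((!c) && open) || (c && ((open && (!((!c) && open))) ==> h)))) && ((!((!h) && open)) ==> (((!c) && (!x)) || (c && (((!x) && (!((!c) && (!x)))) ==> h)))))) && ((!r) ==> (((!((!r) ==> open)) && open) || (((!r) ==> open) && ((open && (!((!((!r) ==> open)) && open))) ==> h)))).
Check whether (r ==> ((((!h) && open) ==> open) && ((!((!h) && open)) ==> (!x)))) && ((!r) ==> (((!((!r) ==> open)) && open) || (((!r) ==> open) && ((open && (!((!((!r) ==> open)) && open))) ==> h)))) && c implies it.
Countermodel: at the initial state c = true, h = false, open = false, r = true, x = false, the precondition holds but the weakest precondition fails.
Answer: invalid


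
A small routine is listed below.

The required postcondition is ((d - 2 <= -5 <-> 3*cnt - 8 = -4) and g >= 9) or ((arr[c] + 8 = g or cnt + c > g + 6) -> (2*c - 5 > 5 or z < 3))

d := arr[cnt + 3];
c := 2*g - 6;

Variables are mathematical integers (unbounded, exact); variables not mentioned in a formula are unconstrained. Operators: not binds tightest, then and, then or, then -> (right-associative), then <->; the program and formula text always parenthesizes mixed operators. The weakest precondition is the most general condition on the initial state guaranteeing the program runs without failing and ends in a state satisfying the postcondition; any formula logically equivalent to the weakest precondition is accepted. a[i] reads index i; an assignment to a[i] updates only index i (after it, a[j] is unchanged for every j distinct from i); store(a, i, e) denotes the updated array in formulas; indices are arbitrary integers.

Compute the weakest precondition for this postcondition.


Working backward. After the program, the postcondition ((d - 2 <= -5 <-> 3*cnt - 8 = -4) and g >= 9) or ((arr[c] + 8 = g or cnt + c > g + 6) -> (2*c - 5 > 5 or z < 3)) must hold; in canonical form it is ((d <= -3 <-> 3*cnt = 4) and g >= 9) or ((arr[c] = g - 8 or c + cnt > g + 6) -> (2*c > 10 or z < 3)).
Before c := 2*g - 6: ((d <= -3 <-> 3*cnt = 4) and g >= 9) or ((arr[2*g - 6] = g - 8 or cnt + g > 12) -> (4*g > 22 or z < 3))
Before d := arr[cnt + 3]: ((arr[cnt + 3] <= -3 <-> 3*cnt = 4) and g >= 9) or ((arr[2*g - 6] = g - 8 or cnt + g > 12) -> (4*g > 22 or z < 3))
Answer: WP = ((arr[cnt + 3] <= -3 <-> 3*cnt = 4) and g >= 9) or ((arr[2*g - 6] = g - 8 or cnt + g > 12) -> (4*g > 22 or z < 3))


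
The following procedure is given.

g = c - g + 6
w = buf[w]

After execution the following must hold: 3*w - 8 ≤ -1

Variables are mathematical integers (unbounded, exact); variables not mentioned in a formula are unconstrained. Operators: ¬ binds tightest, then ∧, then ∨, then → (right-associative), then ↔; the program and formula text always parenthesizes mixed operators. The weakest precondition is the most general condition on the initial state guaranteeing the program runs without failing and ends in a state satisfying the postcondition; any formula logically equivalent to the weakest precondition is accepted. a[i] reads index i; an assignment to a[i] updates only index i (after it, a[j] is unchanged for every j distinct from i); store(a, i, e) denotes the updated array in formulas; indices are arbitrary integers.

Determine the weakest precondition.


Working backward. After the program, the postcondition 3*w - 8 ≤ -1 must hold; in canonical form it is 3*w ≤ 7.
Before w := buf[w]: 3*buf[w] ≤ 7
Before g := c - g + 6: 3*buf[w] ≤ 7
Answer: WP = 3*buf[w] ≤ 7


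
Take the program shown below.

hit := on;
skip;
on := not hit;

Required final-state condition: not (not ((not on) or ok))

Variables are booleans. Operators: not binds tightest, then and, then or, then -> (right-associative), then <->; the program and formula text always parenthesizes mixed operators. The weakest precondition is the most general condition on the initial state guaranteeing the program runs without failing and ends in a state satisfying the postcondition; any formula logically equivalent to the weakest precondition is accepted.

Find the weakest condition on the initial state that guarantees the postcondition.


Working backward. After the program, the postcondition not (not ((not on) or ok)) must hold; in canonical form it is (not on) or ok.
Before on := not hit: hit or ok
Before skip: hit or ok
Before hit := on: on or ok
Answer: WP = on or ok


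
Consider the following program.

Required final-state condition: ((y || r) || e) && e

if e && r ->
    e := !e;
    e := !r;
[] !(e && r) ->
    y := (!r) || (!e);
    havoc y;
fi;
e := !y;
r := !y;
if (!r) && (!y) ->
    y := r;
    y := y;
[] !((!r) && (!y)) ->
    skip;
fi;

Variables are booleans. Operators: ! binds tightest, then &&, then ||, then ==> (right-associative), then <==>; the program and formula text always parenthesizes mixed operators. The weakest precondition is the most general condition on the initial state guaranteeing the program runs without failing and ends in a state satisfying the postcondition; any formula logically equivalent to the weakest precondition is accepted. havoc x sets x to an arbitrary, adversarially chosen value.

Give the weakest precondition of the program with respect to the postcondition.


Working backward. After the program, the postcondition ((y || r) || e) && e must hold; in canonical form it is (y || r || e) && e.
Then branch requires (r || e) && e; else branch requires (y || r || e) && e.
Before the if: (((!r) && (!y)) ==> ((r || e) && e)) && ((!((!r) && (!y))) ==> ((y || r || e) && e))
Before r := !y: e
Before e := !y: !y
Then branch requires !y; else branch requires false.
Before the if: ((e && r) ==> (!y)) && e && r
Answer: WP = ((e && r) ==> (!y)) && e && r


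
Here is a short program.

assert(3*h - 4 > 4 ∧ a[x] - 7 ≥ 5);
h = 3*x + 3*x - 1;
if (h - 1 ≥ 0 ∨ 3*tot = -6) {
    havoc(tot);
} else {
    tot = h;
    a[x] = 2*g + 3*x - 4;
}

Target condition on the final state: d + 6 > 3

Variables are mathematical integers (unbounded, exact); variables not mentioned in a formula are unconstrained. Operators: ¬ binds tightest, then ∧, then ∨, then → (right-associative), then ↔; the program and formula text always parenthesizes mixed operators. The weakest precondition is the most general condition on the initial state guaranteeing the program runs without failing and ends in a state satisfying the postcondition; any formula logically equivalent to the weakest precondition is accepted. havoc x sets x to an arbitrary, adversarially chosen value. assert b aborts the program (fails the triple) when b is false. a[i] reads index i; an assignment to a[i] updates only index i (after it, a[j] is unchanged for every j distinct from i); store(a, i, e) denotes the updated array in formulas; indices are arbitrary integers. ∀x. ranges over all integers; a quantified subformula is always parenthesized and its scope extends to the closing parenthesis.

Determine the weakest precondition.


Working backward. After the program, the postcondition d + 6 > 3 must hold; in canonical form it is d > -3.
Then branch requires d > -3; else branch requires d > -3.
Before the if: ((h ≥ 1 ∨ 3*tot = -6) → d > -3) ∧ ((¬(h ≥ 1 ∨ 3*tot = -6)) → d > -3)
Before h := 3*x + 3*x - 1: ((6*x ≥ 2 ∨ 3*tot = -6) → d > -3) ∧ ((¬(6*x ≥ 2 ∨ 3*tot = -6)) → d > -3)
Before assert 3*h - 4 > 4 ∧ a[x] - 7 ≥ 5: 3*h > 8 ∧ a[x] ≥ 12 ∧ ((6*x ≥ 2 ∨ 3*tot = -6) → d > -3) ∧ ((¬(6*x ≥ 2 ∨ 3*tot = -6)) → d > -3)
Answer: WP = 3*h > 8 ∧ a[x] ≥ 12 ∧ ((6*x ≥ 2 ∨ 3*tot = -6) → d > -3) ∧ ((¬(6*x ≥ 2 ∨ 3*tot = -6)) → d > -3)


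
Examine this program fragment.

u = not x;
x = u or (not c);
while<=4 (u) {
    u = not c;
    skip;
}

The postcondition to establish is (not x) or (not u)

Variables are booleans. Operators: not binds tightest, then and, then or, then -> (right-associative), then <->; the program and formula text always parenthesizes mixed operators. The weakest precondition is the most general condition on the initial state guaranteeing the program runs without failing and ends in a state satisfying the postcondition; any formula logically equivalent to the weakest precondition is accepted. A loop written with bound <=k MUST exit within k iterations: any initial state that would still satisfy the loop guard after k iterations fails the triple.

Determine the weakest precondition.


Working backward. After the program, (not x) or (not u) must hold.
Before the loop (bound <=4), unroll the exhaustion recursion (WP_0 = exit-now case; WP_j = one more guarded iteration, up to j = 4):
  WP_0: (not u) and ((not x) or (not u))
  WP_1: (u -> (c and ((not x) or c))) and ((not u) -> ((not x) or (not u)))
  WP_2: (u -> (((not c) -> (c and ((not x) or c))) and (c -> ((not x) or c)))) and ((not u) -> ((not x) or (not u)))
  WP_3: (u -> (((not c) -> (((not c) -> (c and ((not x) or c))) and (c -> ((not x) or c)))) and (c -> ((not x) or c)))) and ((not u) -> ((not x) or (not u)))
  WP_4: (u -> (((not c) -> (((not c) -> (((not c) -> (c and ((not x) or c))) and (c -> ((not x) or c)))) and (c -> ((not x) or c)))) and (c -> ((not x) or c)))) and ((not u) -> ((not x) or (not u)))
So before the loop: (u -> (((not c) -> (((not c) -> (((not c) -> (c and ((not x) or c))) and (c -> ((not x) or c)))) and (c -> ((not x) or c)))) and (c -> ((not x) or c)))) and ((not u) -> ((not x) or (not u)))
Before x := u or (not c): (u -> (((not c) -> (((not c) -> (((not c) -> (c and ((not (u or (not c))) or c))) and (c -> ((not (u or (not c))) or c)))) and (c -> ((not (u or (not c))) or c)))) and (c -> ((not (u or (not c))) or c)))) and ((not u) -> ((not (u or (not c))) or (not u)))
Before u := not x: ((not x) -> (((not c) -> (((not c) -> (((not c) -> (c and ((not ((not x) or (not c))) or c))) and (c -> ((not ((not x) or (not c))) or c)))) and (c -> ((not ((not x) or (not c))) or c)))) and (c -> ((not ((not x) or (not c))) or c)))) and (x -> ((not ((not x) or (not c))) or x))
Answer: WP = ((not x) -> (((not c) -> (((not c) -> (((not c) -> (c and ((not ((not x) or (not c))) or c))) and (c -> ((not ((not x) or (not c))) or c)))) and (c -> ((not ((not x) or (not c))) or c)))) and (c -> ((not ((not x) or (not c))) or c)))) and (x -> ((not ((not x) or (not c))) or x))


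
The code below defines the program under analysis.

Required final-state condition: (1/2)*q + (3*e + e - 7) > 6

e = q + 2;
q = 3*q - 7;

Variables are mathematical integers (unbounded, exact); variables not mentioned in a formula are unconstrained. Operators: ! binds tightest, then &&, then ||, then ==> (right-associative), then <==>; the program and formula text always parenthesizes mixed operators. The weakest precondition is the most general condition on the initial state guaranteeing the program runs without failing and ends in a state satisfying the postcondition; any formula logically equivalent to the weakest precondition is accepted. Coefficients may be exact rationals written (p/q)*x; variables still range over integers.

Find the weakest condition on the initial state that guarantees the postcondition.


Working backward. After the program, the postcondition (1/2)*q + (3*e + e - 7) > 6 must hold; in canonical form it is 4*e + (1/2)*q > 13.
Before q := 3*q - 7: 4*e + (3/2)*q > 33/2
Before e := q + 2: (11/2)*q > 17/2
Answer: WP = (11/2)*q > 17/2


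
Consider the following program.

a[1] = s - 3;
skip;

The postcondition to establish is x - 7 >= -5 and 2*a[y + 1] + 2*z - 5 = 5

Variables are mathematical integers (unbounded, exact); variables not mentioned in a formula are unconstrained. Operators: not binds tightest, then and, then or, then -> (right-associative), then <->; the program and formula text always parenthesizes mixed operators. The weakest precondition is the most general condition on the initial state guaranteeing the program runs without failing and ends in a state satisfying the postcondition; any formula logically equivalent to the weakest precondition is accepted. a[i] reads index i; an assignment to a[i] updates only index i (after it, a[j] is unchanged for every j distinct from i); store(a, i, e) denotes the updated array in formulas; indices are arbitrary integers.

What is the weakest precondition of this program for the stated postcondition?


Working backward. After the program, the postcondition x - 7 >= -5 and 2*a[y + 1] + 2*z - 5 = 5 must hold; in canonical form it is x >= 2 and 2*a[y + 1] + 2*z = 10.
Before skip: x >= 2 and 2*a[y + 1] + 2*z = 10
Before a[1] := s - 3: x >= 2 and 2*store(a, 1, s - 3)[y + 1] + 2*z = 10
Answer: WP = x >= 2 and 2*store(a, 1, s - 3)[y + 1] + 2*z = 10


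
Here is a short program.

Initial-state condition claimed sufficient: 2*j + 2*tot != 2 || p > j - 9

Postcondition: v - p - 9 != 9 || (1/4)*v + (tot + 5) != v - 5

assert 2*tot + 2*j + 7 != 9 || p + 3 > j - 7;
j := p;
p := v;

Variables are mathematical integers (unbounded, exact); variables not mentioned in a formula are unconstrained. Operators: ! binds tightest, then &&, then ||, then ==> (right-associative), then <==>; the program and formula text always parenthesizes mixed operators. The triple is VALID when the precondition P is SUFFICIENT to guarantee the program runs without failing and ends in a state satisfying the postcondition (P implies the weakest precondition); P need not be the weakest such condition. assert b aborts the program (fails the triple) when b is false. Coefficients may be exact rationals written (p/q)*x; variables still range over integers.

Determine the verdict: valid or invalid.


Working backward. After the program, the postcondition v - p - 9 != 9 || (1/4)*v + (tot + 5) != v - 5 must hold; in canonical form it is v != p + 18 || tot != (3/4)*v - 10.
Before p := v: true
Before j := p: true
Before assert 2*tot + 2*j + 7 != 9 || p + 3 > j - 7: 2*j + 2*tot != 2 || p > j - 10
The weakest precondition is 2*j + 2*tot != 2 || p > j - 10.
Check whether 2*j + 2*tot != 2 || p > j - 9 implies it.
Every state satisfying the precondition satisfies the weakest precondition: the implication holds.
Answer: valid


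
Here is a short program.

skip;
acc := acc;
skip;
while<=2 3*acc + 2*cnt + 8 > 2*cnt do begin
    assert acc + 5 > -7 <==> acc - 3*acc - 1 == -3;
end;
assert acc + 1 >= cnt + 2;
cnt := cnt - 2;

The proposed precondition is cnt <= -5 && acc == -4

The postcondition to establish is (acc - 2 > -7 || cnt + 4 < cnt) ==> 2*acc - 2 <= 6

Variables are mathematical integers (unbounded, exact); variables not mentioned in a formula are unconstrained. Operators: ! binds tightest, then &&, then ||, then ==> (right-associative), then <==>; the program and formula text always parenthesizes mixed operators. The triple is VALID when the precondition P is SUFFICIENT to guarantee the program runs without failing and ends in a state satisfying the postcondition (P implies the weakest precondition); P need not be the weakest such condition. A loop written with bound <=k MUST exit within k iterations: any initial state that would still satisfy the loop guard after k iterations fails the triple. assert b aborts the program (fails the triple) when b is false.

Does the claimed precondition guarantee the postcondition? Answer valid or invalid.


Working backward. After the program, the postcondition (acc - 2 > -7 || cnt + 4 < cnt) ==> 2*acc - 2 <= 6 must hold; in canonical form it is acc > -5 ==> 2*acc <= 8.
Before cnt := cnt - 2: acc > -5 ==> 2*acc <= 8
Before assert acc + 1 >= cnt + 2: acc >= cnt + 1 && (acc > -5 ==> 2*acc <= 8)
Before the loop (bound <=2), unroll the exhaustion recursion (WP_0 = exit-now case; WP_j = one more guarded iteration, up to j = 2):
  WP_0: (!(3*acc > -8)) && acc >= cnt + 1 && (acc > -5 ==> 2*acc <= 8)
  WP_1: (3*acc > -8 ==> ((acc > -12 <==> 2*acc == 2) && (!(3*acc > -8)) && acc >= cnt + 1 && (acc > -5 ==> 2*acc <= 8))) && ((!(3*acc > -8)) ==> (acc >= cnt + 1 && (acc > -5 ==> 2*acc <= 8)))
  WP_2: (3*acc > -8 ==> ((acc > -12 <==> 2*acc == 2) && (3*acc > -8 ==> ((acc > -12 <==> 2*acc == 2) && (!(3*acc > -8)) && acc >= cnt + 1 && (acc > -5 ==> 2*acc <= 8))) && ((!(3*acc > -8)) ==> (acc >= cnt + 1 && (acc > -5 ==> 2*acc <= 8))))) && ((!(3*acc > -8)) ==> (acc >= cnt + 1 && (acc > -5 ==> 2*acc <= 8)))
So before the loop: (3*acc > -8 ==> ((acc > -12 <==> 2*acc == 2) && (3*acc > -8 ==> ((acc > -12 <==> 2*acc == 2) && (!(3*acc > -8)) && acc >= cnt + 1 && (acc > -5 ==> 2*acc <= 8))) && ((!(3*acc > -8)) ==> (acc >= cnt + 1 && (acc > -5 ==> 2*acc <= 8))))) && ((!(3*acc > -8)) ==> (acc >= cnt + 1 && (acc > -5 ==> 2*acc <= 8)))
Before skip: (3*acc > -8 ==> ((acc > -12 <==> 2*acc == 2) && (3*acc > -8 ==> ((acc > -12 <==> 2*acc == 2) && (!(3*acc > -8)) && acc >= cnt + 1 && (acc > -5 ==> 2*acc <= 8))) && ((!(3*acc > -8)) ==> (acc >= cnt + 1 && (acc > -5 ==> 2*acc <= 8))))) && ((!(3*acc > -8)) ==> (acc >= cnt + 1 && (acc > -5 ==> 2*acc <= 8)))
Before acc := acc: (3*acc > -8 ==> ((acc > -12 <==> 2*acc == 2) && (3*acc > -8 ==> ((acc > -12 <==> 2*acc == 2) && (!(3*acc > -8)) && acc >= cnt + 1 && (acc > -5 ==> 2*acc <= 8))) && ((!(3*acc > -8)) ==> (acc >= cnt + 1 && (acc > -5 ==> 2*acc <= 8))))) && ((!(3*acc > -8)) ==> (acc >= cnt + 1 && (acc > -5 ==> 2*acc <= 8)))
Before skip: (3*acc > -8 ==> ((acc > -12 <==> 2*acc == 2) && (3*acc > -8 ==> ((acc > -12 <==> 2*acc == 2) && (!(3*acc > -8)) && acc >= cnt + 1 && (acc > -5 ==> 2*acc <= 8))) && ((!(3*acc > -8)) ==> (acc >= cnt + 1 && (acc > -5 ==> 2*acc <= 8))))) && ((!(3*acc > -8)) ==> (acc >= cnt + 1 && (acc > -5 ==> 2*acc <= 8)))
The weakest precondition is (3*acc > -8 ==> ((acc > -12 <==> 2*acc == 2) && (3*acc > -8 ==> ((acc > -12 <==> 2*acc == 2) && (!(3*acc > -8)) && acc >= cnt + 1 && (acc > -5 ==> 2*acc <= 8))) && ((!(3*acc > -8)) ==> (acc >= cnt + 1 && (acc > -5 ==> 2*acc <= 8))))) && ((!(3*acc > -8)) ==> (acc >= cnt + 1 && (acc > -5 ==> 2*acc <= 8))).
Check whether cnt <= -5 && acc == -4 implies it.
Every state satisfying the precondition satisfies the weakest precondition: the implication holds.
Answer: valid


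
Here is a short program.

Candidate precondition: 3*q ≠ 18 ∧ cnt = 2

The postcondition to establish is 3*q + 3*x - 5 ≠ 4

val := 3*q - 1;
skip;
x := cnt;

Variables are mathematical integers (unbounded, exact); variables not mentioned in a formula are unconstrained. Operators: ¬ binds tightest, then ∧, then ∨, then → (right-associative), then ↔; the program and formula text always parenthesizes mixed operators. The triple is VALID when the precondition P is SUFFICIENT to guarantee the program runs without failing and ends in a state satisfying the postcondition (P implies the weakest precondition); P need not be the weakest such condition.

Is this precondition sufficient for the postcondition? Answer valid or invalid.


Working backward. After the program, the postcondition 3*q + 3*x - 5 ≠ 4 must hold; in canonical form it is 3*q + 3*x ≠ 9.
Before x := cnt: 3*cnt + 3*q ≠ 9
Before skip: 3*cnt + 3*q ≠ 9
Before val := 3*q - 1: 3*cnt + 3*q ≠ 9
The weakest precondition is 3*cnt + 3*q ≠ 9.
Check whether 3*q ≠ 18 ∧ cnt = 2 implies it.
Countermodel: at the initial state cnt = 2, q = 1, the precondition holds but the weakest precondition fails.
Answer: invalid


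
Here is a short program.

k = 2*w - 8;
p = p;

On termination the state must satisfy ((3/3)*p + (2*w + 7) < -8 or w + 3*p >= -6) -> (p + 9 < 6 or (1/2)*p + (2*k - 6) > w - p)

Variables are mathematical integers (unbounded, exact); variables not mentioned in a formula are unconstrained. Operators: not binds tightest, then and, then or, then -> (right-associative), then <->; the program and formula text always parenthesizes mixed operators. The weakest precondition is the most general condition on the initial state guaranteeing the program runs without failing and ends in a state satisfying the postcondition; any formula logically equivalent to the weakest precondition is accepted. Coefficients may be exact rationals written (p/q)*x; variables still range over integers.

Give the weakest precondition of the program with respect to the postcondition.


Working backward. After the program, the postcondition ((3/3)*p + (2*w + 7) < -8 or w + 3*p >= -6) -> (p + 9 < 6 or (1/2)*p + (2*k - 6) > w - p) must hold; in canonical form it is (p + 2*w < -15 or 3*p + w >= -6) -> (p < -3 or 2*k + (3/2)*p > w + 6).
Before p := p: (p + 2*w < -15 or 3*p + w >= -6) -> (p < -3 or 2*k + (3/2)*p > w + 6)
Before k := 2*w - 8: (p + 2*w < -15 or 3*p + w >= -6) -> (p < -3 or (3/2)*p + 3*w > 22)
Answer: WP = (p + 2*w < -15 or 3*p + w >= -6) -> (p < -3 or (3/2)*p + 3*w > 22)


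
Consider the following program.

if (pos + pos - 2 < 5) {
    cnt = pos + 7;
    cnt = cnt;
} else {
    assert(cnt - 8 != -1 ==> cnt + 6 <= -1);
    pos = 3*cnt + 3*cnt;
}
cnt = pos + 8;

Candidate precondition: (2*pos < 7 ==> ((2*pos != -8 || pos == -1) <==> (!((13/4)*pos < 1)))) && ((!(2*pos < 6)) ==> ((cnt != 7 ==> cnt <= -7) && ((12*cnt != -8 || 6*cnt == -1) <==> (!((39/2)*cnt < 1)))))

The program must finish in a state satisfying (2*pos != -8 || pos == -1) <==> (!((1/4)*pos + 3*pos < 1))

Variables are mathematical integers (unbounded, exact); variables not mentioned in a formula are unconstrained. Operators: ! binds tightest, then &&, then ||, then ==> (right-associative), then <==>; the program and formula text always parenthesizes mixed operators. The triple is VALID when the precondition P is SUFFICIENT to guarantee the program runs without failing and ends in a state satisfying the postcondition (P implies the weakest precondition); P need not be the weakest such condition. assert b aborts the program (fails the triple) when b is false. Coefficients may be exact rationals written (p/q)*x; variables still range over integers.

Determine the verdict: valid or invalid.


Working backward. After the program, the postcondition (2*pos != -8 || pos == -1) <==> (!((1/4)*pos + 3*pos < 1)) must hold; in canonical form it is (2*pos != -8 || pos == -1) <==> (!((13/4)*pos < 1)).
Before cnt := pos + 8: (2*pos != -8 || pos == -1) <==> (!((13/4)*pos < 1))
Then branch requires (2*pos != -8 || pos == -1) <==> (!((13/4)*pos < 1)); else branch requires (cnt != 7 ==> cnt <= -7) && ((12*cnt != -8 || 6*cnt == -1) <==> (!((39/2)*cnt < 1))).
Before the if: (2*pos < 7 ==> ((2*pos != -8 || pos == -1) <==> (!((13/4)*pos < 1)))) && ((!(2*pos < 7)) ==> ((cnt != 7 ==> cnt <= -7) && ((12*cnt != -8 || 6*cnt == -1) <==> (!((39/2)*cnt < 1)))))
The weakest precondition is (2*pos < 7 ==> ((2*pos != -8 || pos == -1) <==> (!((13/4)*pos < 1)))) && ((!(2*pos < 7)) ==> ((cnt != 7 ==> cnt <= -7) && ((12*cnt != -8 || 6*cnt == -1) <==> (!((39/2)*cnt < 1))))).
Check whether (2*pos < 7 ==> ((2*pos != -8 || pos == -1) <==> (!((13/4)*pos < 1)))) && ((!(2*pos < 6)) ==> ((cnt != 7 ==> cnt <= -7) && ((12*cnt != -8 || 6*cnt == -1) <==> (!((39/2)*cnt < 1))))) implies it.
Every state satisfying the precondition satisfies the weakest precondition: the implication holds.
Answer: valid


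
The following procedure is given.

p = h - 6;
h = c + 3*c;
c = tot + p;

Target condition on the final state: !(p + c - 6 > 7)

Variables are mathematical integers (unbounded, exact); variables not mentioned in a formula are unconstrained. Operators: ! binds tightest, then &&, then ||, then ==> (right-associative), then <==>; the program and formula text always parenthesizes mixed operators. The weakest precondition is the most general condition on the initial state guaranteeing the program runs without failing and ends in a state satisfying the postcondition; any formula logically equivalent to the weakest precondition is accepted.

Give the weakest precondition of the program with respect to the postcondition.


Working backward. After the program, the postcondition !(p + c - 6 > 7) must hold; in canonical form it is !(c + p > 13).
Before c := tot + p: !(2*p + tot > 13)
Before h := c + 3*c: !(2*p + tot > 13)
Before p := h - 6: !(2*h + tot > 25)
Answer: WP = !(2*h + tot > 25)


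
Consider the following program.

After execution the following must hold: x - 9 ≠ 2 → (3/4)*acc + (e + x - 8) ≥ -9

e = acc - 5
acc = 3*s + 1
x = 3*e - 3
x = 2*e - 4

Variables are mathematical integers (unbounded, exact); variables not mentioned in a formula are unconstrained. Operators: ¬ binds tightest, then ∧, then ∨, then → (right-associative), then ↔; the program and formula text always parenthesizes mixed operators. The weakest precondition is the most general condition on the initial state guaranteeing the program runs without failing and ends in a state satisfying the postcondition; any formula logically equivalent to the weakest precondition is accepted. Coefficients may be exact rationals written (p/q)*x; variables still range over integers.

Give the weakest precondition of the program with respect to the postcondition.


Working backward. After the program, the postcondition x - 9 ≠ 2 → (3/4)*acc + (e + x - 8) ≥ -9 must hold; in canonical form it is x ≠ 11 → (3/4)*acc + e + x ≥ -1.
Before x := 2*e - 4: 2*e ≠ 15 → (3/4)*acc + 3*e ≥ 3
Before x := 3*e - 3: 2*e ≠ 15 → (3/4)*acc + 3*e ≥ 3
Before acc := 3*s + 1: 2*e ≠ 15 → 3*e + (9/4)*s ≥ 9/4
Before e := acc - 5: 2*acc ≠ 25 → 3*acc + (9/4)*s ≥ 69/4
Answer: WP = 2*acc ≠ 25 → 3*acc + (9/4)*s ≥ 69/4


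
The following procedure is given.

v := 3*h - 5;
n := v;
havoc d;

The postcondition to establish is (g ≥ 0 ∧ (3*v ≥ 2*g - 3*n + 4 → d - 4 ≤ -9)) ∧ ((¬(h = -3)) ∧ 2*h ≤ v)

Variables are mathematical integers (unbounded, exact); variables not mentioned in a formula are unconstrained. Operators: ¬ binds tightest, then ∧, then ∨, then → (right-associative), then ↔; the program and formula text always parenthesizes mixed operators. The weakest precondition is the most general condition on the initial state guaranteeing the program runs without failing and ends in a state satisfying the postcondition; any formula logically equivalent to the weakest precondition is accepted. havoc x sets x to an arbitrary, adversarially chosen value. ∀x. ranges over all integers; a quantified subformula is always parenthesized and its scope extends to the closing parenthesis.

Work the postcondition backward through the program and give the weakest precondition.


Working backward. After the program, the postcondition (g ≥ 0 ∧ (3*v ≥ 2*g - 3*n + 4 → d - 4 ≤ -9)) ∧ ((¬(h = -3)) ∧ 2*h ≤ v) must hold; in canonical form it is g ≥ 0 ∧ (3*n + 3*v ≥ 2*g + 4 → d ≤ -5) ∧ (¬(h = -3)) ∧ 2*h ≤ v.
Before havoc d: ∀d_1. (g ≥ 0 ∧ (3*n + 3*v ≥ 2*g + 4 → d_1 ≤ -5) ∧ (¬(h = -3)) ∧ 2*h ≤ v)
Before n := v: ∀d_1. (g ≥ 0 ∧ (6*v ≥ 2*g + 4 → d_1 ≤ -5) ∧ (¬(h = -3)) ∧ 2*h ≤ v)
Before v := 3*h - 5: ∀d_1. (g ≥ 0 ∧ (18*h ≥ 2*g + 34 → d_1 ≤ -5) ∧ (¬(h = -3)) ∧ h ≥ 5)
Answer: WP = ∀d_1. (g ≥ 0 ∧ (18*h ≥ 2*g + 34 → d_1 ≤ -5) ∧ (¬(h = -3)) ∧ h ≥ 5)


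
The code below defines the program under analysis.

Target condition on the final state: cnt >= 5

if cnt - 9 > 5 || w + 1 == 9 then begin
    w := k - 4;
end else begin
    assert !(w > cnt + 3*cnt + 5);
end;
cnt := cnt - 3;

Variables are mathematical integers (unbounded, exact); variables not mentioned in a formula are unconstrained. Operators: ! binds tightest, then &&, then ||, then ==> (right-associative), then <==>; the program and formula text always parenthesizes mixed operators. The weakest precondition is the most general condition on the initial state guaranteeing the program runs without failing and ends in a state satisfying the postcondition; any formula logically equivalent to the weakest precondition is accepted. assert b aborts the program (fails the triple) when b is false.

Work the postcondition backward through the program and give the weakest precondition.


Working backward. After the program, cnt >= 5 must hold.
Before cnt := cnt - 3: cnt >= 8
Then branch requires cnt >= 8; else branch requires (!(w > 4*cnt + 5)) && cnt >= 8.
Before the if: ((cnt > 14 || w == 8) ==> cnt >= 8) && ((!(cnt > 14 || w == 8)) ==> ((!(w > 4*cnt + 5)) && cnt >= 8))
Answer: WP = ((cnt > 14 || w == 8) ==> cnt >= 8) && ((!(cnt > 14 || w == 8)) ==> ((!(w > 4*cnt + 5)) && cnt >= 8))


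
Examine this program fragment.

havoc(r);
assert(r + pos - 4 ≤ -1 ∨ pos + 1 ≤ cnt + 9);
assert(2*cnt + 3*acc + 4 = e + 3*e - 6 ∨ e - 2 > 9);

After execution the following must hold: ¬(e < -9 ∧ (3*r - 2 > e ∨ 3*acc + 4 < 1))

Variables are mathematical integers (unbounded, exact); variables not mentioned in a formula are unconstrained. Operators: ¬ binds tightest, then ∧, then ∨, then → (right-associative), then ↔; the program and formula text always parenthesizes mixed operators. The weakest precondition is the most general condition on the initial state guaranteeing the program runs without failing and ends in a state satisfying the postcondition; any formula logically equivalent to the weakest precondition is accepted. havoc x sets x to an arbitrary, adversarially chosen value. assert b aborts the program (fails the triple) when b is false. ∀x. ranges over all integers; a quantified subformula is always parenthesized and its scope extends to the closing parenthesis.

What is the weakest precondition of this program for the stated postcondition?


Working backward. After the program, the postcondition ¬(e < -9 ∧ (3*r - 2 > e ∨ 3*acc + 4 < 1)) must hold; in canonical form it is ¬(e < -9 ∧ (3*r > e + 2 ∨ 3*acc < -3)).
Before assert 2*cnt + 3*acc + 4 = e + 3*e - 6 ∨ e - 2 > 9: (3*acc + 2*cnt = 4*e - 10 ∨ e > 11) ∧ (¬(e < -9 ∧ (3*r > e + 2 ∨ 3*acc < -3)))
Before assert r + pos - 4 ≤ -1 ∨ pos + 1 ≤ cnt + 9: (pos + r ≤ 3 ∨ pos ≤ cnt + 8) ∧ (3*acc + 2*cnt = 4*e - 10 ∨ e > 11) ∧ (¬(e < -9 ∧ (3*r > e + 2 ∨ 3*acc < -3)))
Before havoc r: ∀r_1. ((pos + r_1 ≤ 3 ∨ pos ≤ cnt + 8) ∧ (3*acc + 2*cnt = 4*e - 10 ∨ e > 11) ∧ (¬(e < -9 ∧ (3*r_1 > e + 2 ∨ 3*acc < -3))))
Answer: WP = ∀r_1. ((pos + r_1 ≤ 3 ∨ pos ≤ cnt + 8) ∧ (3*acc + 2*cnt = 4*e - 10 ∨ e > 11) ∧ (¬(e < -9 ∧ (3*r_1 > e + 2 ∨ 3*acc < -3))))


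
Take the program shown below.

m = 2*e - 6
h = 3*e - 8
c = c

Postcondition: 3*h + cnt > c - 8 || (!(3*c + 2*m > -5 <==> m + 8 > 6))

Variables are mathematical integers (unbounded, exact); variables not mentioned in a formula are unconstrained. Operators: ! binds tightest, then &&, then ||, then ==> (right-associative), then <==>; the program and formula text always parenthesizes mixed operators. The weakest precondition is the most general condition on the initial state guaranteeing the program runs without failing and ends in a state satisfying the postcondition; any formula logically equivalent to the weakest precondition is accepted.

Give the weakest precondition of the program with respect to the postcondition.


Working backward. After the program, the postcondition 3*h + cnt > c - 8 || (!(3*c + 2*m > -5 <==> m + 8 > 6)) must hold; in canonical form it is cnt + 3*h > c - 8 || (!(3*c + 2*m > -5 <==> m > -2)).
Before c := c: cnt + 3*h > c - 8 || (!(3*c + 2*m > -5 <==> m > -2))
Before h := 3*e - 8: cnt + 9*e > c + 16 || (!(3*c + 2*m > -5 <==> m > -2))
Before m := 2*e - 6: cnt + 9*e > c + 16 || (!(3*c + 4*e > 7 <==> 2*e > 4))
Answer: WP = cnt + 9*e > c + 16 || (!(3*c + 4*e > 7 <==> 2*e > 4))


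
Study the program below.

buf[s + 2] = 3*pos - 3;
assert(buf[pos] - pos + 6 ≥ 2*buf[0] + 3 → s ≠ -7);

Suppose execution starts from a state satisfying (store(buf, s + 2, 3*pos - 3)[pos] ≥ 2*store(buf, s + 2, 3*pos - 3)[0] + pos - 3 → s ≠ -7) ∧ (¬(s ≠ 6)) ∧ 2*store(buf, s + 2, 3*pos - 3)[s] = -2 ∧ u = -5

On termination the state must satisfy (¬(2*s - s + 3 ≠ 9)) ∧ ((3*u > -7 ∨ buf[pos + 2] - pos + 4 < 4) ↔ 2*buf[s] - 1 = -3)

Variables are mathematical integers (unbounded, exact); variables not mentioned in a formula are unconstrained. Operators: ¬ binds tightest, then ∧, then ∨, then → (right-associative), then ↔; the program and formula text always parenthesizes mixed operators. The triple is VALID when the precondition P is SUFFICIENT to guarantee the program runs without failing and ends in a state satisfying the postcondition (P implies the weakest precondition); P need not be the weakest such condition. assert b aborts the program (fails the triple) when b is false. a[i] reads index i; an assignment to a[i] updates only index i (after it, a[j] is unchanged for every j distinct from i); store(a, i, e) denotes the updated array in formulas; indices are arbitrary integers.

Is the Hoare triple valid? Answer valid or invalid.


Working backward. After the program, the postcondition (¬(2*s - s + 3 ≠ 9)) ∧ ((3*u > -7 ∨ buf[pos + 2] - pos + 4 < 4) ↔ 2*buf[s] - 1 = -3) must hold; in canonical form it is (¬(s ≠ 6)) ∧ ((3*u > -7 ∨ buf[pos + 2] < pos) ↔ 2*buf[s] = -2).
Before assert buf[pos] - pos + 6 ≥ 2*buf[0] + 3 → s ≠ -7: (buf[pos] ≥ 2*buf[0] + pos - 3 → s ≠ -7) ∧ (¬(s ≠ 6)) ∧ ((3*u > -7 ∨ buf[pos + 2] < pos) ↔ 2*buf[s] = -2)
Before buf[s + 2] := 3*pos - 3: (store(buf, s + 2, 3*pos - 3)[pos] ≥ 2*store(buf, s + 2, 3*pos - 3)[0] + pos - 3 → s ≠ -7) ∧ (¬(s ≠ 6)) ∧ ((3*u > -7 ∨ store(buf, s + 2, 3*pos - 3)[pos + 2] < pos) ↔ 2*store(buf, s + 2, 3*pos - 3)[s] = -2)
The weakest precondition is (store(buf, s + 2, 3*pos - 3)[pos] ≥ 2*store(buf, s + 2, 3*pos - 3)[0] + pos - 3 → s ≠ -7) ∧ (¬(s ≠ 6)) ∧ ((3*u > -7 ∨ store(buf, s + 2, 3*pos - 3)[pos + 2] < pos) ↔ 2*store(buf, s + 2, 3*pos - 3)[s] = -2).
Check whether (store(buf, s + 2, 3*pos - 3)[pos] ≥ 2*store(buf, s + 2, 3*pos - 3)[0] + pos - 3 → s ≠ -7) ∧ (¬(s ≠ 6)) ∧ 2*store(buf, s + 2, 3*pos - 3)[s] = -2 ∧ u = -5 implies it.
Countermodel: at the initial state buf = {[0] = 3, [2] = 0, [6] = -1, [8] = 3, elsewhere 3}, pos = 0, s = 6, u = -5, the precondition holds but the weakest precondition fails.
Answer: invalid


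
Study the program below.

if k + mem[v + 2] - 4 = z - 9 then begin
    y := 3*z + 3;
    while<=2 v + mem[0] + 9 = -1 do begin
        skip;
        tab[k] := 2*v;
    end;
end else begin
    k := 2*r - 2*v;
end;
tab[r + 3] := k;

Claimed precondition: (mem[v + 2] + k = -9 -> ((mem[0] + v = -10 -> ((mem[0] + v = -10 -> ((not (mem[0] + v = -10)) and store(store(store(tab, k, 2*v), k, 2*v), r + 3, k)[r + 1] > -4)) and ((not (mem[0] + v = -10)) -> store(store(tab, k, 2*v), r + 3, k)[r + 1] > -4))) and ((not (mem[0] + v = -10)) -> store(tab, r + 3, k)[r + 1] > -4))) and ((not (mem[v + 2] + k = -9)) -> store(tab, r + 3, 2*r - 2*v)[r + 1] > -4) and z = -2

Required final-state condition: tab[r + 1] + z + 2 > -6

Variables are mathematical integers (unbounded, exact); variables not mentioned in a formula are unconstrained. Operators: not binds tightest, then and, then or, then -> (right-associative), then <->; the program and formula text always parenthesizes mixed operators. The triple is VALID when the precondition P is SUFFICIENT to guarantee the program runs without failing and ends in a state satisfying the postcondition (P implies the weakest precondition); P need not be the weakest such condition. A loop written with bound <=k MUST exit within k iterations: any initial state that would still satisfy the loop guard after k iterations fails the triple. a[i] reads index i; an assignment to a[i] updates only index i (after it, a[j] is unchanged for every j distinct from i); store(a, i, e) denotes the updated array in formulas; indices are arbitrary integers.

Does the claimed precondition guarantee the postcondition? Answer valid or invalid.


Working backward. After the program, the postcondition tab[r + 1] + z + 2 > -6 must hold; in canonical form it is tab[r + 1] + z > -8.
Before tab[r + 3] := k: store(tab, r + 3, k)[r + 1] + z > -8
Then branch requires (mem[0] + v = -10 -> ((mem[0] + v = -10 -> ((not (mem[0] + v = -10)) and store(store(store(tab, k, 2*v), k, 2*v), r + 3, k)[r + 1] + z > -8)) and ((not (mem[0] + v = -10)) -> store(store(tab, k, 2*v), r + 3, k)[r + 1] + z > -8))) and ((not (mem[0] + v = -10)) -> store(tab, r + 3, k)[r + 1] + z > -8); else branch requires store(tab, r + 3, 2*r - 2*v)[r + 1] + z > -8.
Before the if: (mem[v + 2] + k = z - 5 -> ((mem[0] + v = -10 -> ((mem[0] + v = -10 -> ((not (mem[0] + v = -10)) and store(store(store(tab, k, 2*v), k, 2*v), r + 3, k)[r + 1] + z > -8)) and ((not (mem[0] + v = -10)) -> store(store(tab, k, 2*v), r + 3, k)[r + 1] + z > -8))) and ((not (mem[0] + v = -10)) -> store(tab, r + 3, k)[r + 1] + z > -8))) and ((not (mem[v + 2] + k = z - 5)) -> store(tab, r + 3, 2*r - 2*v)[r + 1] + z > -8)
The weakest precondition is (mem[v + 2] + k = z - 5 -> ((mem[0] + v = -10 -> ((mem[0] + v = -10 -> ((not (mem[0] + v = -10)) and store(store(store(tab, k, 2*v), k, 2*v), r + 3, k)[r + 1] + z > -8)) and ((not (mem[0] + v = -10)) -> store(store(tab, k, 2*v), r + 3, k)[r + 1] + z > -8))) and ((not (mem[0] + v = -10)) -> store(tab, r + 3, k)[r + 1] + z > -8))) and ((not (mem[v + 2] + k = z - 5)) -> store(tab, r + 3, 2*r - 2*v)[r + 1] + z > -8).
Check whether (mem[v + 2] + k = -9 -> ((mem[0] + v = -10 -> ((mem[0] + v = -10 -> ((not (mem[0] + v = -10)) and store(store(store(tab, k, 2*v), k, 2*v), r + 3, k)[r + 1] > -4)) and ((not (mem[0] + v = -10)) -> store(store(tab, k, 2*v), r + 3, k)[r + 1] > -4))) and ((not (mem[0] + v = -10)) -> store(tab, r + 3, k)[r + 1] > -4))) and ((not (mem[v + 2] + k = -9)) -> store(tab, r + 3, 2*r - 2*v)[r + 1] > -4) and z = -2 implies it.
Countermodel: at the initial state k = 20344, mem = {[0] = -4828, [1] = 4, [3] = 4, [4820] = -20351, [20344] = 4, elsewhere 4}, r = 0, tab = {[0] = 5, [1] = -3, [3] = 5, [4820] = 5, [20344] = 5, elsewhere 5}, v = 4818, z = -2, the precondition holds but the weakest precondition fails.
Answer: invalid
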